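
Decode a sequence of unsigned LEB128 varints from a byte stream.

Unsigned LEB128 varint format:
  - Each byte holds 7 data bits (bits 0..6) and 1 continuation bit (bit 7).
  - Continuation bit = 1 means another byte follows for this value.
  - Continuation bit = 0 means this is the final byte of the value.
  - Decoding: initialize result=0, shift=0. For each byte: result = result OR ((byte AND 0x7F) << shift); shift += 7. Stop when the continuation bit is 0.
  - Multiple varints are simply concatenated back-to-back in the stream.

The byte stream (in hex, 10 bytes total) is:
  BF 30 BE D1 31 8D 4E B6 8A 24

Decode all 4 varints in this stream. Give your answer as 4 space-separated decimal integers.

Answer: 6207 813246 9997 591158

Derivation:
  byte[0]=0xBF cont=1 payload=0x3F=63: acc |= 63<<0 -> acc=63 shift=7
  byte[1]=0x30 cont=0 payload=0x30=48: acc |= 48<<7 -> acc=6207 shift=14 [end]
Varint 1: bytes[0:2] = BF 30 -> value 6207 (2 byte(s))
  byte[2]=0xBE cont=1 payload=0x3E=62: acc |= 62<<0 -> acc=62 shift=7
  byte[3]=0xD1 cont=1 payload=0x51=81: acc |= 81<<7 -> acc=10430 shift=14
  byte[4]=0x31 cont=0 payload=0x31=49: acc |= 49<<14 -> acc=813246 shift=21 [end]
Varint 2: bytes[2:5] = BE D1 31 -> value 813246 (3 byte(s))
  byte[5]=0x8D cont=1 payload=0x0D=13: acc |= 13<<0 -> acc=13 shift=7
  byte[6]=0x4E cont=0 payload=0x4E=78: acc |= 78<<7 -> acc=9997 shift=14 [end]
Varint 3: bytes[5:7] = 8D 4E -> value 9997 (2 byte(s))
  byte[7]=0xB6 cont=1 payload=0x36=54: acc |= 54<<0 -> acc=54 shift=7
  byte[8]=0x8A cont=1 payload=0x0A=10: acc |= 10<<7 -> acc=1334 shift=14
  byte[9]=0x24 cont=0 payload=0x24=36: acc |= 36<<14 -> acc=591158 shift=21 [end]
Varint 4: bytes[7:10] = B6 8A 24 -> value 591158 (3 byte(s))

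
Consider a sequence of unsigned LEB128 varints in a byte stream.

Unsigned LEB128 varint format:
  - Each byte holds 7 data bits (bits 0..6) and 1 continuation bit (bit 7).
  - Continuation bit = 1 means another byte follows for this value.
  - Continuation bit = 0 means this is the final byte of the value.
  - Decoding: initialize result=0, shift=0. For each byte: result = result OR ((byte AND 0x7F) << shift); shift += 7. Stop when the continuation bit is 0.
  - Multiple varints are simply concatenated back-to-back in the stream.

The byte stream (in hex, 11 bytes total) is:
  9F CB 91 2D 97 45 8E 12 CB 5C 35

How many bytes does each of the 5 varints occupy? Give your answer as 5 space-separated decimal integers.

  byte[0]=0x9F cont=1 payload=0x1F=31: acc |= 31<<0 -> acc=31 shift=7
  byte[1]=0xCB cont=1 payload=0x4B=75: acc |= 75<<7 -> acc=9631 shift=14
  byte[2]=0x91 cont=1 payload=0x11=17: acc |= 17<<14 -> acc=288159 shift=21
  byte[3]=0x2D cont=0 payload=0x2D=45: acc |= 45<<21 -> acc=94659999 shift=28 [end]
Varint 1: bytes[0:4] = 9F CB 91 2D -> value 94659999 (4 byte(s))
  byte[4]=0x97 cont=1 payload=0x17=23: acc |= 23<<0 -> acc=23 shift=7
  byte[5]=0x45 cont=0 payload=0x45=69: acc |= 69<<7 -> acc=8855 shift=14 [end]
Varint 2: bytes[4:6] = 97 45 -> value 8855 (2 byte(s))
  byte[6]=0x8E cont=1 payload=0x0E=14: acc |= 14<<0 -> acc=14 shift=7
  byte[7]=0x12 cont=0 payload=0x12=18: acc |= 18<<7 -> acc=2318 shift=14 [end]
Varint 3: bytes[6:8] = 8E 12 -> value 2318 (2 byte(s))
  byte[8]=0xCB cont=1 payload=0x4B=75: acc |= 75<<0 -> acc=75 shift=7
  byte[9]=0x5C cont=0 payload=0x5C=92: acc |= 92<<7 -> acc=11851 shift=14 [end]
Varint 4: bytes[8:10] = CB 5C -> value 11851 (2 byte(s))
  byte[10]=0x35 cont=0 payload=0x35=53: acc |= 53<<0 -> acc=53 shift=7 [end]
Varint 5: bytes[10:11] = 35 -> value 53 (1 byte(s))

Answer: 4 2 2 2 1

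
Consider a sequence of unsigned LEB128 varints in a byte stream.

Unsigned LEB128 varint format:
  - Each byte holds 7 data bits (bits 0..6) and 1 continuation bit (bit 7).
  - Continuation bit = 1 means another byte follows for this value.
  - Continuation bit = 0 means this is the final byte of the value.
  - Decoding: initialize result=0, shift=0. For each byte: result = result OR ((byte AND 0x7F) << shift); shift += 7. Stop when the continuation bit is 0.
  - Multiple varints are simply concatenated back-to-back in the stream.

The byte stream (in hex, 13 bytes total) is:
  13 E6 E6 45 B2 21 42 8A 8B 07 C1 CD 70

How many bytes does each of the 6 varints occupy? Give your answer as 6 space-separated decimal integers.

Answer: 1 3 2 1 3 3

Derivation:
  byte[0]=0x13 cont=0 payload=0x13=19: acc |= 19<<0 -> acc=19 shift=7 [end]
Varint 1: bytes[0:1] = 13 -> value 19 (1 byte(s))
  byte[1]=0xE6 cont=1 payload=0x66=102: acc |= 102<<0 -> acc=102 shift=7
  byte[2]=0xE6 cont=1 payload=0x66=102: acc |= 102<<7 -> acc=13158 shift=14
  byte[3]=0x45 cont=0 payload=0x45=69: acc |= 69<<14 -> acc=1143654 shift=21 [end]
Varint 2: bytes[1:4] = E6 E6 45 -> value 1143654 (3 byte(s))
  byte[4]=0xB2 cont=1 payload=0x32=50: acc |= 50<<0 -> acc=50 shift=7
  byte[5]=0x21 cont=0 payload=0x21=33: acc |= 33<<7 -> acc=4274 shift=14 [end]
Varint 3: bytes[4:6] = B2 21 -> value 4274 (2 byte(s))
  byte[6]=0x42 cont=0 payload=0x42=66: acc |= 66<<0 -> acc=66 shift=7 [end]
Varint 4: bytes[6:7] = 42 -> value 66 (1 byte(s))
  byte[7]=0x8A cont=1 payload=0x0A=10: acc |= 10<<0 -> acc=10 shift=7
  byte[8]=0x8B cont=1 payload=0x0B=11: acc |= 11<<7 -> acc=1418 shift=14
  byte[9]=0x07 cont=0 payload=0x07=7: acc |= 7<<14 -> acc=116106 shift=21 [end]
Varint 5: bytes[7:10] = 8A 8B 07 -> value 116106 (3 byte(s))
  byte[10]=0xC1 cont=1 payload=0x41=65: acc |= 65<<0 -> acc=65 shift=7
  byte[11]=0xCD cont=1 payload=0x4D=77: acc |= 77<<7 -> acc=9921 shift=14
  byte[12]=0x70 cont=0 payload=0x70=112: acc |= 112<<14 -> acc=1844929 shift=21 [end]
Varint 6: bytes[10:13] = C1 CD 70 -> value 1844929 (3 byte(s))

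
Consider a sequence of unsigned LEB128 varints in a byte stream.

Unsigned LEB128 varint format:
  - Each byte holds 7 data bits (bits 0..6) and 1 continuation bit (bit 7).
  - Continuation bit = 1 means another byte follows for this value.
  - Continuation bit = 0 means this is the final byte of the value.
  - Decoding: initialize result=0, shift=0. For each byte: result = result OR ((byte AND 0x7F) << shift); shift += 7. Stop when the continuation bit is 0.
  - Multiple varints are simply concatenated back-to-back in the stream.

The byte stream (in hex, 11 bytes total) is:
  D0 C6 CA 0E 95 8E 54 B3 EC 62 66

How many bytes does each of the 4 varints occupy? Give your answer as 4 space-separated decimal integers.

Answer: 4 3 3 1

Derivation:
  byte[0]=0xD0 cont=1 payload=0x50=80: acc |= 80<<0 -> acc=80 shift=7
  byte[1]=0xC6 cont=1 payload=0x46=70: acc |= 70<<7 -> acc=9040 shift=14
  byte[2]=0xCA cont=1 payload=0x4A=74: acc |= 74<<14 -> acc=1221456 shift=21
  byte[3]=0x0E cont=0 payload=0x0E=14: acc |= 14<<21 -> acc=30581584 shift=28 [end]
Varint 1: bytes[0:4] = D0 C6 CA 0E -> value 30581584 (4 byte(s))
  byte[4]=0x95 cont=1 payload=0x15=21: acc |= 21<<0 -> acc=21 shift=7
  byte[5]=0x8E cont=1 payload=0x0E=14: acc |= 14<<7 -> acc=1813 shift=14
  byte[6]=0x54 cont=0 payload=0x54=84: acc |= 84<<14 -> acc=1378069 shift=21 [end]
Varint 2: bytes[4:7] = 95 8E 54 -> value 1378069 (3 byte(s))
  byte[7]=0xB3 cont=1 payload=0x33=51: acc |= 51<<0 -> acc=51 shift=7
  byte[8]=0xEC cont=1 payload=0x6C=108: acc |= 108<<7 -> acc=13875 shift=14
  byte[9]=0x62 cont=0 payload=0x62=98: acc |= 98<<14 -> acc=1619507 shift=21 [end]
Varint 3: bytes[7:10] = B3 EC 62 -> value 1619507 (3 byte(s))
  byte[10]=0x66 cont=0 payload=0x66=102: acc |= 102<<0 -> acc=102 shift=7 [end]
Varint 4: bytes[10:11] = 66 -> value 102 (1 byte(s))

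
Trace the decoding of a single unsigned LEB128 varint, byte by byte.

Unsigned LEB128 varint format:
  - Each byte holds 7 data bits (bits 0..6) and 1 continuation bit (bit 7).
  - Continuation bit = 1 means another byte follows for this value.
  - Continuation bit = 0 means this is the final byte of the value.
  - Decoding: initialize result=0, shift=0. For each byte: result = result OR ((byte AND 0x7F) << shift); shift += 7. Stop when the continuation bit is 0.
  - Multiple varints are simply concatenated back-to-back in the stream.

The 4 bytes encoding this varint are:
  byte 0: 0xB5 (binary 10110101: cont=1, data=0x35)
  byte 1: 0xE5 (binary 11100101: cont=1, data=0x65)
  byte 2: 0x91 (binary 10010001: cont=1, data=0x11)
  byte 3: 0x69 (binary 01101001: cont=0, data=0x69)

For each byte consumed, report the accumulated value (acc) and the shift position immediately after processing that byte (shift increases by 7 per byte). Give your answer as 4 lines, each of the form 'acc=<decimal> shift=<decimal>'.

byte 0=0xB5: payload=0x35=53, contrib = 53<<0 = 53; acc -> 53, shift -> 7
byte 1=0xE5: payload=0x65=101, contrib = 101<<7 = 12928; acc -> 12981, shift -> 14
byte 2=0x91: payload=0x11=17, contrib = 17<<14 = 278528; acc -> 291509, shift -> 21
byte 3=0x69: payload=0x69=105, contrib = 105<<21 = 220200960; acc -> 220492469, shift -> 28

Answer: acc=53 shift=7
acc=12981 shift=14
acc=291509 shift=21
acc=220492469 shift=28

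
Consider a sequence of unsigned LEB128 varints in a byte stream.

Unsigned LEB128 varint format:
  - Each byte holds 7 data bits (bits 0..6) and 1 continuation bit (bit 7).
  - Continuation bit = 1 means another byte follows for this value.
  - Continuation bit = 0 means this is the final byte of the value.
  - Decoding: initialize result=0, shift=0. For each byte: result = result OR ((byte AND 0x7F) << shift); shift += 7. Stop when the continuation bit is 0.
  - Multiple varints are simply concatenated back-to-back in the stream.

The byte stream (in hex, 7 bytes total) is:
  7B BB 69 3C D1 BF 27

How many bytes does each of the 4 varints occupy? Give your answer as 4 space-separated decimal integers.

Answer: 1 2 1 3

Derivation:
  byte[0]=0x7B cont=0 payload=0x7B=123: acc |= 123<<0 -> acc=123 shift=7 [end]
Varint 1: bytes[0:1] = 7B -> value 123 (1 byte(s))
  byte[1]=0xBB cont=1 payload=0x3B=59: acc |= 59<<0 -> acc=59 shift=7
  byte[2]=0x69 cont=0 payload=0x69=105: acc |= 105<<7 -> acc=13499 shift=14 [end]
Varint 2: bytes[1:3] = BB 69 -> value 13499 (2 byte(s))
  byte[3]=0x3C cont=0 payload=0x3C=60: acc |= 60<<0 -> acc=60 shift=7 [end]
Varint 3: bytes[3:4] = 3C -> value 60 (1 byte(s))
  byte[4]=0xD1 cont=1 payload=0x51=81: acc |= 81<<0 -> acc=81 shift=7
  byte[5]=0xBF cont=1 payload=0x3F=63: acc |= 63<<7 -> acc=8145 shift=14
  byte[6]=0x27 cont=0 payload=0x27=39: acc |= 39<<14 -> acc=647121 shift=21 [end]
Varint 4: bytes[4:7] = D1 BF 27 -> value 647121 (3 byte(s))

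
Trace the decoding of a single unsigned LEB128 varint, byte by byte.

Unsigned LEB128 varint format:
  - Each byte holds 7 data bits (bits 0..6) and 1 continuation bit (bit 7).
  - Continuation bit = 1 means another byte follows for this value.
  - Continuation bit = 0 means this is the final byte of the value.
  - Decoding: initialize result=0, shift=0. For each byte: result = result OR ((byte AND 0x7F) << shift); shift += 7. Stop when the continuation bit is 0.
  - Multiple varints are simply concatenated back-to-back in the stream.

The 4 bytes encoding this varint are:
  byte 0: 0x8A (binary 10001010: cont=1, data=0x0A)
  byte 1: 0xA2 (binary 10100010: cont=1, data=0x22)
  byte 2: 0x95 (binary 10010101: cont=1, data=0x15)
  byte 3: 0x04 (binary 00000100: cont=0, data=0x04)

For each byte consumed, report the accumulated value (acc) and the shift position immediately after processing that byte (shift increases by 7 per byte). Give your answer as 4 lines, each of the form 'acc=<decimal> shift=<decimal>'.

Answer: acc=10 shift=7
acc=4362 shift=14
acc=348426 shift=21
acc=8737034 shift=28

Derivation:
byte 0=0x8A: payload=0x0A=10, contrib = 10<<0 = 10; acc -> 10, shift -> 7
byte 1=0xA2: payload=0x22=34, contrib = 34<<7 = 4352; acc -> 4362, shift -> 14
byte 2=0x95: payload=0x15=21, contrib = 21<<14 = 344064; acc -> 348426, shift -> 21
byte 3=0x04: payload=0x04=4, contrib = 4<<21 = 8388608; acc -> 8737034, shift -> 28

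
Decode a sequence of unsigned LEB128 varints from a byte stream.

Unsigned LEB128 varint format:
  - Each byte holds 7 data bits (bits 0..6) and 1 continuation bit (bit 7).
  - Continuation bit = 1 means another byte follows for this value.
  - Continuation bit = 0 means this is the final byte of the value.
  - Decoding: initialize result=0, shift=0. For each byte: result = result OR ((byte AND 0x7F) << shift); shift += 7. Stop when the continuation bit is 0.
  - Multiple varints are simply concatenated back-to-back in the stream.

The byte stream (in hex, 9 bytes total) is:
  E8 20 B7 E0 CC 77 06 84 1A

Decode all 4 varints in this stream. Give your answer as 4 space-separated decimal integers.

Answer: 4200 250818615 6 3332

Derivation:
  byte[0]=0xE8 cont=1 payload=0x68=104: acc |= 104<<0 -> acc=104 shift=7
  byte[1]=0x20 cont=0 payload=0x20=32: acc |= 32<<7 -> acc=4200 shift=14 [end]
Varint 1: bytes[0:2] = E8 20 -> value 4200 (2 byte(s))
  byte[2]=0xB7 cont=1 payload=0x37=55: acc |= 55<<0 -> acc=55 shift=7
  byte[3]=0xE0 cont=1 payload=0x60=96: acc |= 96<<7 -> acc=12343 shift=14
  byte[4]=0xCC cont=1 payload=0x4C=76: acc |= 76<<14 -> acc=1257527 shift=21
  byte[5]=0x77 cont=0 payload=0x77=119: acc |= 119<<21 -> acc=250818615 shift=28 [end]
Varint 2: bytes[2:6] = B7 E0 CC 77 -> value 250818615 (4 byte(s))
  byte[6]=0x06 cont=0 payload=0x06=6: acc |= 6<<0 -> acc=6 shift=7 [end]
Varint 3: bytes[6:7] = 06 -> value 6 (1 byte(s))
  byte[7]=0x84 cont=1 payload=0x04=4: acc |= 4<<0 -> acc=4 shift=7
  byte[8]=0x1A cont=0 payload=0x1A=26: acc |= 26<<7 -> acc=3332 shift=14 [end]
Varint 4: bytes[7:9] = 84 1A -> value 3332 (2 byte(s))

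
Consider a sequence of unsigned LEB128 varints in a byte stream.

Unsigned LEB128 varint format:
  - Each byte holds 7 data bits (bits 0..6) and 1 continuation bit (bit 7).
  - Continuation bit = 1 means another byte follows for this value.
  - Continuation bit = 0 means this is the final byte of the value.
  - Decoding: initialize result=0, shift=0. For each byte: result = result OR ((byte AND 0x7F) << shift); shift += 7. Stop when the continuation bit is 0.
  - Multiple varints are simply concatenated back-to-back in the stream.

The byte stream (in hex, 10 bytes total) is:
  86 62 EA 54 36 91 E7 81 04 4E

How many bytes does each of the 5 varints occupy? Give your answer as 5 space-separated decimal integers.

Answer: 2 2 1 4 1

Derivation:
  byte[0]=0x86 cont=1 payload=0x06=6: acc |= 6<<0 -> acc=6 shift=7
  byte[1]=0x62 cont=0 payload=0x62=98: acc |= 98<<7 -> acc=12550 shift=14 [end]
Varint 1: bytes[0:2] = 86 62 -> value 12550 (2 byte(s))
  byte[2]=0xEA cont=1 payload=0x6A=106: acc |= 106<<0 -> acc=106 shift=7
  byte[3]=0x54 cont=0 payload=0x54=84: acc |= 84<<7 -> acc=10858 shift=14 [end]
Varint 2: bytes[2:4] = EA 54 -> value 10858 (2 byte(s))
  byte[4]=0x36 cont=0 payload=0x36=54: acc |= 54<<0 -> acc=54 shift=7 [end]
Varint 3: bytes[4:5] = 36 -> value 54 (1 byte(s))
  byte[5]=0x91 cont=1 payload=0x11=17: acc |= 17<<0 -> acc=17 shift=7
  byte[6]=0xE7 cont=1 payload=0x67=103: acc |= 103<<7 -> acc=13201 shift=14
  byte[7]=0x81 cont=1 payload=0x01=1: acc |= 1<<14 -> acc=29585 shift=21
  byte[8]=0x04 cont=0 payload=0x04=4: acc |= 4<<21 -> acc=8418193 shift=28 [end]
Varint 4: bytes[5:9] = 91 E7 81 04 -> value 8418193 (4 byte(s))
  byte[9]=0x4E cont=0 payload=0x4E=78: acc |= 78<<0 -> acc=78 shift=7 [end]
Varint 5: bytes[9:10] = 4E -> value 78 (1 byte(s))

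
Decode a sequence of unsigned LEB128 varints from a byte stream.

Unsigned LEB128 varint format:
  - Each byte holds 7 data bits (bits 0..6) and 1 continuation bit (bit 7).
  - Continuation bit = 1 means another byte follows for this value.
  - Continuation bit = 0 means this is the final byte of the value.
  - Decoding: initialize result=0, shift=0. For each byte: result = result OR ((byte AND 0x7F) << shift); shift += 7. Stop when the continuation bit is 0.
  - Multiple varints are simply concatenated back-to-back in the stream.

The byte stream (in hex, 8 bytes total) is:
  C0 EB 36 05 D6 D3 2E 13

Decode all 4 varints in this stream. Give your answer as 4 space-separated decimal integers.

Answer: 898496 5 764374 19

Derivation:
  byte[0]=0xC0 cont=1 payload=0x40=64: acc |= 64<<0 -> acc=64 shift=7
  byte[1]=0xEB cont=1 payload=0x6B=107: acc |= 107<<7 -> acc=13760 shift=14
  byte[2]=0x36 cont=0 payload=0x36=54: acc |= 54<<14 -> acc=898496 shift=21 [end]
Varint 1: bytes[0:3] = C0 EB 36 -> value 898496 (3 byte(s))
  byte[3]=0x05 cont=0 payload=0x05=5: acc |= 5<<0 -> acc=5 shift=7 [end]
Varint 2: bytes[3:4] = 05 -> value 5 (1 byte(s))
  byte[4]=0xD6 cont=1 payload=0x56=86: acc |= 86<<0 -> acc=86 shift=7
  byte[5]=0xD3 cont=1 payload=0x53=83: acc |= 83<<7 -> acc=10710 shift=14
  byte[6]=0x2E cont=0 payload=0x2E=46: acc |= 46<<14 -> acc=764374 shift=21 [end]
Varint 3: bytes[4:7] = D6 D3 2E -> value 764374 (3 byte(s))
  byte[7]=0x13 cont=0 payload=0x13=19: acc |= 19<<0 -> acc=19 shift=7 [end]
Varint 4: bytes[7:8] = 13 -> value 19 (1 byte(s))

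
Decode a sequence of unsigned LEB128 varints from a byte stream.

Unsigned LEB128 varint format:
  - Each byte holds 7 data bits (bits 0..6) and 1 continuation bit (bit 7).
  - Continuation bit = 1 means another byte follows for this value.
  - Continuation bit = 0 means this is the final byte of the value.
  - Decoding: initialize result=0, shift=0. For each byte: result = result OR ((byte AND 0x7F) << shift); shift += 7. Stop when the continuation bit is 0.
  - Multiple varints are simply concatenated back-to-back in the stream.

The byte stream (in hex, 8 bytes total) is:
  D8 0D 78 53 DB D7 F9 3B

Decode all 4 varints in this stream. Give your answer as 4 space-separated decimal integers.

  byte[0]=0xD8 cont=1 payload=0x58=88: acc |= 88<<0 -> acc=88 shift=7
  byte[1]=0x0D cont=0 payload=0x0D=13: acc |= 13<<7 -> acc=1752 shift=14 [end]
Varint 1: bytes[0:2] = D8 0D -> value 1752 (2 byte(s))
  byte[2]=0x78 cont=0 payload=0x78=120: acc |= 120<<0 -> acc=120 shift=7 [end]
Varint 2: bytes[2:3] = 78 -> value 120 (1 byte(s))
  byte[3]=0x53 cont=0 payload=0x53=83: acc |= 83<<0 -> acc=83 shift=7 [end]
Varint 3: bytes[3:4] = 53 -> value 83 (1 byte(s))
  byte[4]=0xDB cont=1 payload=0x5B=91: acc |= 91<<0 -> acc=91 shift=7
  byte[5]=0xD7 cont=1 payload=0x57=87: acc |= 87<<7 -> acc=11227 shift=14
  byte[6]=0xF9 cont=1 payload=0x79=121: acc |= 121<<14 -> acc=1993691 shift=21
  byte[7]=0x3B cont=0 payload=0x3B=59: acc |= 59<<21 -> acc=125725659 shift=28 [end]
Varint 4: bytes[4:8] = DB D7 F9 3B -> value 125725659 (4 byte(s))

Answer: 1752 120 83 125725659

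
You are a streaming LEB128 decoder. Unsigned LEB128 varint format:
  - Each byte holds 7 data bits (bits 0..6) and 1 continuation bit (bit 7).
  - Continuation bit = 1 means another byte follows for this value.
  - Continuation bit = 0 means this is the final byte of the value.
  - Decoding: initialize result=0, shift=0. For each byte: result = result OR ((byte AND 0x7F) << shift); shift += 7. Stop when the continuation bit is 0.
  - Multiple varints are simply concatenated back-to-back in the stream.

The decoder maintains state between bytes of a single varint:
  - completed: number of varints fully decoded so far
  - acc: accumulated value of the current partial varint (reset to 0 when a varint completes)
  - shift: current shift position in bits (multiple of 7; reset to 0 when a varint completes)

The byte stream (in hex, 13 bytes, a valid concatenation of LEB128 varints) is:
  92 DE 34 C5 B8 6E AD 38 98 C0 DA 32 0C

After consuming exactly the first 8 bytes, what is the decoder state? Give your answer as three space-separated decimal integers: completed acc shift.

byte[0]=0x92 cont=1 payload=0x12: acc |= 18<<0 -> completed=0 acc=18 shift=7
byte[1]=0xDE cont=1 payload=0x5E: acc |= 94<<7 -> completed=0 acc=12050 shift=14
byte[2]=0x34 cont=0 payload=0x34: varint #1 complete (value=864018); reset -> completed=1 acc=0 shift=0
byte[3]=0xC5 cont=1 payload=0x45: acc |= 69<<0 -> completed=1 acc=69 shift=7
byte[4]=0xB8 cont=1 payload=0x38: acc |= 56<<7 -> completed=1 acc=7237 shift=14
byte[5]=0x6E cont=0 payload=0x6E: varint #2 complete (value=1809477); reset -> completed=2 acc=0 shift=0
byte[6]=0xAD cont=1 payload=0x2D: acc |= 45<<0 -> completed=2 acc=45 shift=7
byte[7]=0x38 cont=0 payload=0x38: varint #3 complete (value=7213); reset -> completed=3 acc=0 shift=0

Answer: 3 0 0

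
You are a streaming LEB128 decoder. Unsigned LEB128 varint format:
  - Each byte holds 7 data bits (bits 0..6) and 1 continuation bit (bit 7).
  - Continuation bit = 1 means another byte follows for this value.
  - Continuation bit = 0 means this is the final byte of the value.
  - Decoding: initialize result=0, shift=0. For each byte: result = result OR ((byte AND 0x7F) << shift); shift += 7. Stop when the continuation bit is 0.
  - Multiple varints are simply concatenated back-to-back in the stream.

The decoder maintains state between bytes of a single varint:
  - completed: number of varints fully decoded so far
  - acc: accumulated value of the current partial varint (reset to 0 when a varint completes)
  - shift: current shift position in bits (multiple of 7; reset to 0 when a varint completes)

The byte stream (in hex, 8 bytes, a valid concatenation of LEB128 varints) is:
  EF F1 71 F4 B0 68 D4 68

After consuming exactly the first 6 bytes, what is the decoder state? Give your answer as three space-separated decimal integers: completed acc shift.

byte[0]=0xEF cont=1 payload=0x6F: acc |= 111<<0 -> completed=0 acc=111 shift=7
byte[1]=0xF1 cont=1 payload=0x71: acc |= 113<<7 -> completed=0 acc=14575 shift=14
byte[2]=0x71 cont=0 payload=0x71: varint #1 complete (value=1865967); reset -> completed=1 acc=0 shift=0
byte[3]=0xF4 cont=1 payload=0x74: acc |= 116<<0 -> completed=1 acc=116 shift=7
byte[4]=0xB0 cont=1 payload=0x30: acc |= 48<<7 -> completed=1 acc=6260 shift=14
byte[5]=0x68 cont=0 payload=0x68: varint #2 complete (value=1710196); reset -> completed=2 acc=0 shift=0

Answer: 2 0 0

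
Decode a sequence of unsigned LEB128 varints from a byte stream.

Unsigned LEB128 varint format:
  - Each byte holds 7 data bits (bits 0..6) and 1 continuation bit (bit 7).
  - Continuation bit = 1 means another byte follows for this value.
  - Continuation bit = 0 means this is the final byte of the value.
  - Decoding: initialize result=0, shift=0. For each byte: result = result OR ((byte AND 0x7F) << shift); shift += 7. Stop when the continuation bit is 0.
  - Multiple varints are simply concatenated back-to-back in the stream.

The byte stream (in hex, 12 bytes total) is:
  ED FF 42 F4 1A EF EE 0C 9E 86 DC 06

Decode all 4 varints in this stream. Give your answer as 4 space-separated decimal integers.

  byte[0]=0xED cont=1 payload=0x6D=109: acc |= 109<<0 -> acc=109 shift=7
  byte[1]=0xFF cont=1 payload=0x7F=127: acc |= 127<<7 -> acc=16365 shift=14
  byte[2]=0x42 cont=0 payload=0x42=66: acc |= 66<<14 -> acc=1097709 shift=21 [end]
Varint 1: bytes[0:3] = ED FF 42 -> value 1097709 (3 byte(s))
  byte[3]=0xF4 cont=1 payload=0x74=116: acc |= 116<<0 -> acc=116 shift=7
  byte[4]=0x1A cont=0 payload=0x1A=26: acc |= 26<<7 -> acc=3444 shift=14 [end]
Varint 2: bytes[3:5] = F4 1A -> value 3444 (2 byte(s))
  byte[5]=0xEF cont=1 payload=0x6F=111: acc |= 111<<0 -> acc=111 shift=7
  byte[6]=0xEE cont=1 payload=0x6E=110: acc |= 110<<7 -> acc=14191 shift=14
  byte[7]=0x0C cont=0 payload=0x0C=12: acc |= 12<<14 -> acc=210799 shift=21 [end]
Varint 3: bytes[5:8] = EF EE 0C -> value 210799 (3 byte(s))
  byte[8]=0x9E cont=1 payload=0x1E=30: acc |= 30<<0 -> acc=30 shift=7
  byte[9]=0x86 cont=1 payload=0x06=6: acc |= 6<<7 -> acc=798 shift=14
  byte[10]=0xDC cont=1 payload=0x5C=92: acc |= 92<<14 -> acc=1508126 shift=21
  byte[11]=0x06 cont=0 payload=0x06=6: acc |= 6<<21 -> acc=14091038 shift=28 [end]
Varint 4: bytes[8:12] = 9E 86 DC 06 -> value 14091038 (4 byte(s))

Answer: 1097709 3444 210799 14091038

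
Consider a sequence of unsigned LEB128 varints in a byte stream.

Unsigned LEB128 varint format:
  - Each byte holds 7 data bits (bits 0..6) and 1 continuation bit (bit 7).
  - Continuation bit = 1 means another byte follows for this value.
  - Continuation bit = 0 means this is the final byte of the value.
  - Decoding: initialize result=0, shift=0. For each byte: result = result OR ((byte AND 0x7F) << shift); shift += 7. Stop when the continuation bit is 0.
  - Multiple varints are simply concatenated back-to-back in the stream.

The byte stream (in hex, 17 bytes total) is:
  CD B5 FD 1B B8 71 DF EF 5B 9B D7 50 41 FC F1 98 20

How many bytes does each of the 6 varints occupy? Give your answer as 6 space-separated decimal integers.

  byte[0]=0xCD cont=1 payload=0x4D=77: acc |= 77<<0 -> acc=77 shift=7
  byte[1]=0xB5 cont=1 payload=0x35=53: acc |= 53<<7 -> acc=6861 shift=14
  byte[2]=0xFD cont=1 payload=0x7D=125: acc |= 125<<14 -> acc=2054861 shift=21
  byte[3]=0x1B cont=0 payload=0x1B=27: acc |= 27<<21 -> acc=58677965 shift=28 [end]
Varint 1: bytes[0:4] = CD B5 FD 1B -> value 58677965 (4 byte(s))
  byte[4]=0xB8 cont=1 payload=0x38=56: acc |= 56<<0 -> acc=56 shift=7
  byte[5]=0x71 cont=0 payload=0x71=113: acc |= 113<<7 -> acc=14520 shift=14 [end]
Varint 2: bytes[4:6] = B8 71 -> value 14520 (2 byte(s))
  byte[6]=0xDF cont=1 payload=0x5F=95: acc |= 95<<0 -> acc=95 shift=7
  byte[7]=0xEF cont=1 payload=0x6F=111: acc |= 111<<7 -> acc=14303 shift=14
  byte[8]=0x5B cont=0 payload=0x5B=91: acc |= 91<<14 -> acc=1505247 shift=21 [end]
Varint 3: bytes[6:9] = DF EF 5B -> value 1505247 (3 byte(s))
  byte[9]=0x9B cont=1 payload=0x1B=27: acc |= 27<<0 -> acc=27 shift=7
  byte[10]=0xD7 cont=1 payload=0x57=87: acc |= 87<<7 -> acc=11163 shift=14
  byte[11]=0x50 cont=0 payload=0x50=80: acc |= 80<<14 -> acc=1321883 shift=21 [end]
Varint 4: bytes[9:12] = 9B D7 50 -> value 1321883 (3 byte(s))
  byte[12]=0x41 cont=0 payload=0x41=65: acc |= 65<<0 -> acc=65 shift=7 [end]
Varint 5: bytes[12:13] = 41 -> value 65 (1 byte(s))
  byte[13]=0xFC cont=1 payload=0x7C=124: acc |= 124<<0 -> acc=124 shift=7
  byte[14]=0xF1 cont=1 payload=0x71=113: acc |= 113<<7 -> acc=14588 shift=14
  byte[15]=0x98 cont=1 payload=0x18=24: acc |= 24<<14 -> acc=407804 shift=21
  byte[16]=0x20 cont=0 payload=0x20=32: acc |= 32<<21 -> acc=67516668 shift=28 [end]
Varint 6: bytes[13:17] = FC F1 98 20 -> value 67516668 (4 byte(s))

Answer: 4 2 3 3 1 4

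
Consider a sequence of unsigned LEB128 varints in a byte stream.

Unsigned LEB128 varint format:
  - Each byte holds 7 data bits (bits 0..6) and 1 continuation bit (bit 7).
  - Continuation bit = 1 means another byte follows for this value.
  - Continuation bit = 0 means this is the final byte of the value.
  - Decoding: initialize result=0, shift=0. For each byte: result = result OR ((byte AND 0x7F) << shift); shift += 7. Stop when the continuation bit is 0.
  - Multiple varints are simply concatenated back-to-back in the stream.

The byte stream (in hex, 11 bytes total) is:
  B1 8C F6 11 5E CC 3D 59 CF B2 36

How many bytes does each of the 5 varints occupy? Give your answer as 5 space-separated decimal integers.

Answer: 4 1 2 1 3

Derivation:
  byte[0]=0xB1 cont=1 payload=0x31=49: acc |= 49<<0 -> acc=49 shift=7
  byte[1]=0x8C cont=1 payload=0x0C=12: acc |= 12<<7 -> acc=1585 shift=14
  byte[2]=0xF6 cont=1 payload=0x76=118: acc |= 118<<14 -> acc=1934897 shift=21
  byte[3]=0x11 cont=0 payload=0x11=17: acc |= 17<<21 -> acc=37586481 shift=28 [end]
Varint 1: bytes[0:4] = B1 8C F6 11 -> value 37586481 (4 byte(s))
  byte[4]=0x5E cont=0 payload=0x5E=94: acc |= 94<<0 -> acc=94 shift=7 [end]
Varint 2: bytes[4:5] = 5E -> value 94 (1 byte(s))
  byte[5]=0xCC cont=1 payload=0x4C=76: acc |= 76<<0 -> acc=76 shift=7
  byte[6]=0x3D cont=0 payload=0x3D=61: acc |= 61<<7 -> acc=7884 shift=14 [end]
Varint 3: bytes[5:7] = CC 3D -> value 7884 (2 byte(s))
  byte[7]=0x59 cont=0 payload=0x59=89: acc |= 89<<0 -> acc=89 shift=7 [end]
Varint 4: bytes[7:8] = 59 -> value 89 (1 byte(s))
  byte[8]=0xCF cont=1 payload=0x4F=79: acc |= 79<<0 -> acc=79 shift=7
  byte[9]=0xB2 cont=1 payload=0x32=50: acc |= 50<<7 -> acc=6479 shift=14
  byte[10]=0x36 cont=0 payload=0x36=54: acc |= 54<<14 -> acc=891215 shift=21 [end]
Varint 5: bytes[8:11] = CF B2 36 -> value 891215 (3 byte(s))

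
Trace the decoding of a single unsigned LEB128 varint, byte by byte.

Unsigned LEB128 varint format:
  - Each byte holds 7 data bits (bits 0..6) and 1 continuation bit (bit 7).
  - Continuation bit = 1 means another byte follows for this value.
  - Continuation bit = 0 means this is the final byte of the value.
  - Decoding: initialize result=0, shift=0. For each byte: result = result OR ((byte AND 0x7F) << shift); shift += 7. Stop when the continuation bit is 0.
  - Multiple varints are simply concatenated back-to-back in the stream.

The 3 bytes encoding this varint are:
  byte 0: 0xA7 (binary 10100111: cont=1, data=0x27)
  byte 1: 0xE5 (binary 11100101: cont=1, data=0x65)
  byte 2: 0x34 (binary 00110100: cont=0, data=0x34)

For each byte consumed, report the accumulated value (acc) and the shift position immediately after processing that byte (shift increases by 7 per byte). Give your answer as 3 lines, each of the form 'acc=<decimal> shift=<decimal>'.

Answer: acc=39 shift=7
acc=12967 shift=14
acc=864935 shift=21

Derivation:
byte 0=0xA7: payload=0x27=39, contrib = 39<<0 = 39; acc -> 39, shift -> 7
byte 1=0xE5: payload=0x65=101, contrib = 101<<7 = 12928; acc -> 12967, shift -> 14
byte 2=0x34: payload=0x34=52, contrib = 52<<14 = 851968; acc -> 864935, shift -> 21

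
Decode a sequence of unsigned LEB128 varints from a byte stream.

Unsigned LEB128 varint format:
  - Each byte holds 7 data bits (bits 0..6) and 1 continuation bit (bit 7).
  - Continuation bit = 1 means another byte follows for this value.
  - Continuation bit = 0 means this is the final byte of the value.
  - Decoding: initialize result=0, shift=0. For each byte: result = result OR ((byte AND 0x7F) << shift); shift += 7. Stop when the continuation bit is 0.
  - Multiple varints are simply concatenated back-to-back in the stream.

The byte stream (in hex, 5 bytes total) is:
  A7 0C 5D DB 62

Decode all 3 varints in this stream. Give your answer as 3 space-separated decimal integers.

Answer: 1575 93 12635

Derivation:
  byte[0]=0xA7 cont=1 payload=0x27=39: acc |= 39<<0 -> acc=39 shift=7
  byte[1]=0x0C cont=0 payload=0x0C=12: acc |= 12<<7 -> acc=1575 shift=14 [end]
Varint 1: bytes[0:2] = A7 0C -> value 1575 (2 byte(s))
  byte[2]=0x5D cont=0 payload=0x5D=93: acc |= 93<<0 -> acc=93 shift=7 [end]
Varint 2: bytes[2:3] = 5D -> value 93 (1 byte(s))
  byte[3]=0xDB cont=1 payload=0x5B=91: acc |= 91<<0 -> acc=91 shift=7
  byte[4]=0x62 cont=0 payload=0x62=98: acc |= 98<<7 -> acc=12635 shift=14 [end]
Varint 3: bytes[3:5] = DB 62 -> value 12635 (2 byte(s))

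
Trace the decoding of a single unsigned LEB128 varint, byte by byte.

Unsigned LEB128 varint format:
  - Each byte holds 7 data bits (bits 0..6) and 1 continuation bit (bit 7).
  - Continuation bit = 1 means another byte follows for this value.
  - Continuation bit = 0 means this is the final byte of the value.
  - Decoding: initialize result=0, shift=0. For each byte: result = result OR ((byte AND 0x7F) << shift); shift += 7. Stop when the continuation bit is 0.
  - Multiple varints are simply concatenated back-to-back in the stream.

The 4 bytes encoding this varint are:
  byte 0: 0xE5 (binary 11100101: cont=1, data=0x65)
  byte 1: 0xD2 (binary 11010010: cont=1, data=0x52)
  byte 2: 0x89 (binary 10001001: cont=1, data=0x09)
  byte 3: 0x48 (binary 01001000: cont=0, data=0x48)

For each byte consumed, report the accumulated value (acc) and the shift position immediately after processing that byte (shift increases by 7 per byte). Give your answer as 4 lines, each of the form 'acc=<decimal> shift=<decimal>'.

Answer: acc=101 shift=7
acc=10597 shift=14
acc=158053 shift=21
acc=151152997 shift=28

Derivation:
byte 0=0xE5: payload=0x65=101, contrib = 101<<0 = 101; acc -> 101, shift -> 7
byte 1=0xD2: payload=0x52=82, contrib = 82<<7 = 10496; acc -> 10597, shift -> 14
byte 2=0x89: payload=0x09=9, contrib = 9<<14 = 147456; acc -> 158053, shift -> 21
byte 3=0x48: payload=0x48=72, contrib = 72<<21 = 150994944; acc -> 151152997, shift -> 28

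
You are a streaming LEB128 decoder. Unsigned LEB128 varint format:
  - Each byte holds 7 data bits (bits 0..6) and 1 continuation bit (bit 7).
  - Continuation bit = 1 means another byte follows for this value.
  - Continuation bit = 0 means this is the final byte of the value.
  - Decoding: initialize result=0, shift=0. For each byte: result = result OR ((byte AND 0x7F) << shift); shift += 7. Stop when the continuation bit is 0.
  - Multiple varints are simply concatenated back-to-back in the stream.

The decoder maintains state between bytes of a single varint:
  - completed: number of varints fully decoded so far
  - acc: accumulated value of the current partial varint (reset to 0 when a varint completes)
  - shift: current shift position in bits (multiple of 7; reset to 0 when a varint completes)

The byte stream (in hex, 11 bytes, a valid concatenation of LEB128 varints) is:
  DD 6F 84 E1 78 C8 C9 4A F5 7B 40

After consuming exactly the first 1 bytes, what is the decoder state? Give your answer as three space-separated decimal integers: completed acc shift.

Answer: 0 93 7

Derivation:
byte[0]=0xDD cont=1 payload=0x5D: acc |= 93<<0 -> completed=0 acc=93 shift=7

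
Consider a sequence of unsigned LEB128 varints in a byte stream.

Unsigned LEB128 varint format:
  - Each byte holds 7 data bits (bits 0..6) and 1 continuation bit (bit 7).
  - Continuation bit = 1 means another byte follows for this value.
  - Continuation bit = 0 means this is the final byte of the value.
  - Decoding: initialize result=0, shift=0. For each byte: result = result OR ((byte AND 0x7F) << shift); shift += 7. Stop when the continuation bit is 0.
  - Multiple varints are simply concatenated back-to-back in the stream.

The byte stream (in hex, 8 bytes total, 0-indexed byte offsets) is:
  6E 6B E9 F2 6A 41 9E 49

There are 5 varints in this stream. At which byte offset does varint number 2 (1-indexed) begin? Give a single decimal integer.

Answer: 1

Derivation:
  byte[0]=0x6E cont=0 payload=0x6E=110: acc |= 110<<0 -> acc=110 shift=7 [end]
Varint 1: bytes[0:1] = 6E -> value 110 (1 byte(s))
  byte[1]=0x6B cont=0 payload=0x6B=107: acc |= 107<<0 -> acc=107 shift=7 [end]
Varint 2: bytes[1:2] = 6B -> value 107 (1 byte(s))
  byte[2]=0xE9 cont=1 payload=0x69=105: acc |= 105<<0 -> acc=105 shift=7
  byte[3]=0xF2 cont=1 payload=0x72=114: acc |= 114<<7 -> acc=14697 shift=14
  byte[4]=0x6A cont=0 payload=0x6A=106: acc |= 106<<14 -> acc=1751401 shift=21 [end]
Varint 3: bytes[2:5] = E9 F2 6A -> value 1751401 (3 byte(s))
  byte[5]=0x41 cont=0 payload=0x41=65: acc |= 65<<0 -> acc=65 shift=7 [end]
Varint 4: bytes[5:6] = 41 -> value 65 (1 byte(s))
  byte[6]=0x9E cont=1 payload=0x1E=30: acc |= 30<<0 -> acc=30 shift=7
  byte[7]=0x49 cont=0 payload=0x49=73: acc |= 73<<7 -> acc=9374 shift=14 [end]
Varint 5: bytes[6:8] = 9E 49 -> value 9374 (2 byte(s))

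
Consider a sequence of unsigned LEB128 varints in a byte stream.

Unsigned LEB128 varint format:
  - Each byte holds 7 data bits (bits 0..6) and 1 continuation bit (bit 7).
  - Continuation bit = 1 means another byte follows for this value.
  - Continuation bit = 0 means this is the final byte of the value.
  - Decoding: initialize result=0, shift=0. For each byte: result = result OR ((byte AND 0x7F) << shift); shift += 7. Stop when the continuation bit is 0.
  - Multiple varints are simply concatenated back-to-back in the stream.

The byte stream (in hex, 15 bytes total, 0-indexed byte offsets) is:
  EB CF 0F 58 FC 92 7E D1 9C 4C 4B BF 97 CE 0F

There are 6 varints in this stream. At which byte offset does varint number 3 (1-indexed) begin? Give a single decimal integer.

Answer: 4

Derivation:
  byte[0]=0xEB cont=1 payload=0x6B=107: acc |= 107<<0 -> acc=107 shift=7
  byte[1]=0xCF cont=1 payload=0x4F=79: acc |= 79<<7 -> acc=10219 shift=14
  byte[2]=0x0F cont=0 payload=0x0F=15: acc |= 15<<14 -> acc=255979 shift=21 [end]
Varint 1: bytes[0:3] = EB CF 0F -> value 255979 (3 byte(s))
  byte[3]=0x58 cont=0 payload=0x58=88: acc |= 88<<0 -> acc=88 shift=7 [end]
Varint 2: bytes[3:4] = 58 -> value 88 (1 byte(s))
  byte[4]=0xFC cont=1 payload=0x7C=124: acc |= 124<<0 -> acc=124 shift=7
  byte[5]=0x92 cont=1 payload=0x12=18: acc |= 18<<7 -> acc=2428 shift=14
  byte[6]=0x7E cont=0 payload=0x7E=126: acc |= 126<<14 -> acc=2066812 shift=21 [end]
Varint 3: bytes[4:7] = FC 92 7E -> value 2066812 (3 byte(s))
  byte[7]=0xD1 cont=1 payload=0x51=81: acc |= 81<<0 -> acc=81 shift=7
  byte[8]=0x9C cont=1 payload=0x1C=28: acc |= 28<<7 -> acc=3665 shift=14
  byte[9]=0x4C cont=0 payload=0x4C=76: acc |= 76<<14 -> acc=1248849 shift=21 [end]
Varint 4: bytes[7:10] = D1 9C 4C -> value 1248849 (3 byte(s))
  byte[10]=0x4B cont=0 payload=0x4B=75: acc |= 75<<0 -> acc=75 shift=7 [end]
Varint 5: bytes[10:11] = 4B -> value 75 (1 byte(s))
  byte[11]=0xBF cont=1 payload=0x3F=63: acc |= 63<<0 -> acc=63 shift=7
  byte[12]=0x97 cont=1 payload=0x17=23: acc |= 23<<7 -> acc=3007 shift=14
  byte[13]=0xCE cont=1 payload=0x4E=78: acc |= 78<<14 -> acc=1280959 shift=21
  byte[14]=0x0F cont=0 payload=0x0F=15: acc |= 15<<21 -> acc=32738239 shift=28 [end]
Varint 6: bytes[11:15] = BF 97 CE 0F -> value 32738239 (4 byte(s))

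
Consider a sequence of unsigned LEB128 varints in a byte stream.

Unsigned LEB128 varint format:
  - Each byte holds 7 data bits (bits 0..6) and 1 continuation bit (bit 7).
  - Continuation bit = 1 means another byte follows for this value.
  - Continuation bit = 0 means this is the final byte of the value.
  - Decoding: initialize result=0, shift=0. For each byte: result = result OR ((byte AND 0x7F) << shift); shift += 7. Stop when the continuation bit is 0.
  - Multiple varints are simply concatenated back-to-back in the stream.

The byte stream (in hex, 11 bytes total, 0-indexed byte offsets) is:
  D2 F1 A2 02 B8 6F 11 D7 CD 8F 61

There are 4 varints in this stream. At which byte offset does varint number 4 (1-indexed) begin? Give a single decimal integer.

  byte[0]=0xD2 cont=1 payload=0x52=82: acc |= 82<<0 -> acc=82 shift=7
  byte[1]=0xF1 cont=1 payload=0x71=113: acc |= 113<<7 -> acc=14546 shift=14
  byte[2]=0xA2 cont=1 payload=0x22=34: acc |= 34<<14 -> acc=571602 shift=21
  byte[3]=0x02 cont=0 payload=0x02=2: acc |= 2<<21 -> acc=4765906 shift=28 [end]
Varint 1: bytes[0:4] = D2 F1 A2 02 -> value 4765906 (4 byte(s))
  byte[4]=0xB8 cont=1 payload=0x38=56: acc |= 56<<0 -> acc=56 shift=7
  byte[5]=0x6F cont=0 payload=0x6F=111: acc |= 111<<7 -> acc=14264 shift=14 [end]
Varint 2: bytes[4:6] = B8 6F -> value 14264 (2 byte(s))
  byte[6]=0x11 cont=0 payload=0x11=17: acc |= 17<<0 -> acc=17 shift=7 [end]
Varint 3: bytes[6:7] = 11 -> value 17 (1 byte(s))
  byte[7]=0xD7 cont=1 payload=0x57=87: acc |= 87<<0 -> acc=87 shift=7
  byte[8]=0xCD cont=1 payload=0x4D=77: acc |= 77<<7 -> acc=9943 shift=14
  byte[9]=0x8F cont=1 payload=0x0F=15: acc |= 15<<14 -> acc=255703 shift=21
  byte[10]=0x61 cont=0 payload=0x61=97: acc |= 97<<21 -> acc=203679447 shift=28 [end]
Varint 4: bytes[7:11] = D7 CD 8F 61 -> value 203679447 (4 byte(s))

Answer: 7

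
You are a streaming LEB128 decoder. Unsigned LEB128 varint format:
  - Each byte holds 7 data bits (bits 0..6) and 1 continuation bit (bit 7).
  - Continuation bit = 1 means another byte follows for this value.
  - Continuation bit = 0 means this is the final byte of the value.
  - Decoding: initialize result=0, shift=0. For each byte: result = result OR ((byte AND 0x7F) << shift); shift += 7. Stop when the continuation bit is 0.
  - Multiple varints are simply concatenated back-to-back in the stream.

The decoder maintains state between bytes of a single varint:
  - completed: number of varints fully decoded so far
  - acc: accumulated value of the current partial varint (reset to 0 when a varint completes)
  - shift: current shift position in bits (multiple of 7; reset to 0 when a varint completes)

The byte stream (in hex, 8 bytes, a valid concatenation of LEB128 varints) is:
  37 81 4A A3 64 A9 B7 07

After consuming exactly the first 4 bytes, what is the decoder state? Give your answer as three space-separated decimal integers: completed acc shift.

byte[0]=0x37 cont=0 payload=0x37: varint #1 complete (value=55); reset -> completed=1 acc=0 shift=0
byte[1]=0x81 cont=1 payload=0x01: acc |= 1<<0 -> completed=1 acc=1 shift=7
byte[2]=0x4A cont=0 payload=0x4A: varint #2 complete (value=9473); reset -> completed=2 acc=0 shift=0
byte[3]=0xA3 cont=1 payload=0x23: acc |= 35<<0 -> completed=2 acc=35 shift=7

Answer: 2 35 7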